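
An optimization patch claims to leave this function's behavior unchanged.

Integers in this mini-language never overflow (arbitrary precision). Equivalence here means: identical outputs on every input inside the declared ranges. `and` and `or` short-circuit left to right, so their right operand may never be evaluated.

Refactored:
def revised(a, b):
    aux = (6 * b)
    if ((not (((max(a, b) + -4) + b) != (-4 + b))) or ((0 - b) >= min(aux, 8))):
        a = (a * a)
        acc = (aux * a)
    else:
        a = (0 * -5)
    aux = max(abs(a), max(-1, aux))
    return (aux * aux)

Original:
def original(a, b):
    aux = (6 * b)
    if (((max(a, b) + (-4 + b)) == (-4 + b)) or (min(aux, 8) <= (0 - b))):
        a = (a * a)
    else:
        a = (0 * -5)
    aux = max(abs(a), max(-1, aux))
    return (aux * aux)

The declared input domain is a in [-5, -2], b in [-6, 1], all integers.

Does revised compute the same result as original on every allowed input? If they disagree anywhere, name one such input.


Side by side, the visible changes include: statement counts differ, and local variable names differ, and comparison usage differs, and boolean connective usage differs, and arithmetic usage differs.
One worked example (a=-5, b=-1) — original: aux := -6 | (((max(a, b) + (-4 + b)) == (-4 + b)) or (min(aux, 8) <= (0 - b))): true | a := 25 | aux := 25 | result 625; revised: aux := -6 | ((not (((max(a, b) + -4) + b) != (-4 + b))) or ((0 - b) >= min(aux, 8))): true | a := 25 | acc := -150 | aux := 25 | result 625; agreement on 625.
Every one of the 32 inputs gives matching results.
verdict: equivalent


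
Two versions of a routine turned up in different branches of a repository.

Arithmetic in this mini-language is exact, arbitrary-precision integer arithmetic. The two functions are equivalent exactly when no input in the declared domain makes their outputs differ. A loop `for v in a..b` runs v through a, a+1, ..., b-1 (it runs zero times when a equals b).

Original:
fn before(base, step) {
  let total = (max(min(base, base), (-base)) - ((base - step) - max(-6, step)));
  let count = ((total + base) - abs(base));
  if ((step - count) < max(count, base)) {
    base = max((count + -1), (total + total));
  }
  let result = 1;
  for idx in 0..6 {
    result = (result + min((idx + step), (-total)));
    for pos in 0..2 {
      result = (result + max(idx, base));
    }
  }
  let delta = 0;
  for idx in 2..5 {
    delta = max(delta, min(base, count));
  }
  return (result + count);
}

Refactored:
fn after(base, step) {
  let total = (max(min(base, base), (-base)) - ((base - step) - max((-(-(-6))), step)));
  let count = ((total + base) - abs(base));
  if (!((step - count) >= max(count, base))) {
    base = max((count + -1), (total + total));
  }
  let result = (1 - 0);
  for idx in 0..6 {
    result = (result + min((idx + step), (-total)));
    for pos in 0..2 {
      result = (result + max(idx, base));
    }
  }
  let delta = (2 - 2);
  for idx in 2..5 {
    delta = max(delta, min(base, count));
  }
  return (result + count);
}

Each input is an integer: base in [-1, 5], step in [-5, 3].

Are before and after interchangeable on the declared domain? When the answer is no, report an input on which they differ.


Reading the diff, among the changes: boolean connective usage differs, and constant usage differs, and arithmetic usage differs, and comparison usage differs.
One worked example (base=5, step=2) — before: total = 4; count = 4; ((step - count) < max(count, base)) -> true; base = 8; result = 1; [idx=0]; result = -3; [pos=0]; result = 5; [pos=1]; result = 13; [idx=1]; result = 9; [pos=0]; result = 17; [pos=1]; result = 25; [idx=2]; result = 21; [pos=0]; result = 29; [pos=1]; result = 37; [idx=3]; result = 33; [pos=0]; result = 41; [pos=1]; result = 49; [idx=4]; result = 45; [pos=0]; result = 53; [pos=1]; result = 61; [idx=5]; result = 57; [pos=0]; result = 65; [pos=1]; result = 73; delta = 0; [idx=2]; delta = 4; [idx=3]; delta = 4; [idx=4]; delta = 4; return 77; after: total = 4; count = 4; (!((step - count) >= max(count, base))) -> true; base = 8; result = 1; [idx=0]; result = -3; [pos=0]; result = 5; [pos=1]; result = 13; [idx=1]; result = 9; [pos=0]; result = 17; [pos=1]; result = 25; [idx=2]; result = 21; [pos=0]; result = 29; [pos=1]; result = 37; [idx=3]; result = 33; [pos=0]; result = 41; [pos=1]; result = 49; [idx=4]; result = 45; [pos=0]; result = 53; [pos=1]; result = 61; [idx=5]; result = 57; [pos=0]; result = 65; [pos=1]; result = 73; delta = 0; [idx=2]; delta = 4; [idx=3]; delta = 4; [idx=4]; delta = 4; return 77; agreement on 77.
Across all 63 domain points the two functions coincide.
verdict: equivalent


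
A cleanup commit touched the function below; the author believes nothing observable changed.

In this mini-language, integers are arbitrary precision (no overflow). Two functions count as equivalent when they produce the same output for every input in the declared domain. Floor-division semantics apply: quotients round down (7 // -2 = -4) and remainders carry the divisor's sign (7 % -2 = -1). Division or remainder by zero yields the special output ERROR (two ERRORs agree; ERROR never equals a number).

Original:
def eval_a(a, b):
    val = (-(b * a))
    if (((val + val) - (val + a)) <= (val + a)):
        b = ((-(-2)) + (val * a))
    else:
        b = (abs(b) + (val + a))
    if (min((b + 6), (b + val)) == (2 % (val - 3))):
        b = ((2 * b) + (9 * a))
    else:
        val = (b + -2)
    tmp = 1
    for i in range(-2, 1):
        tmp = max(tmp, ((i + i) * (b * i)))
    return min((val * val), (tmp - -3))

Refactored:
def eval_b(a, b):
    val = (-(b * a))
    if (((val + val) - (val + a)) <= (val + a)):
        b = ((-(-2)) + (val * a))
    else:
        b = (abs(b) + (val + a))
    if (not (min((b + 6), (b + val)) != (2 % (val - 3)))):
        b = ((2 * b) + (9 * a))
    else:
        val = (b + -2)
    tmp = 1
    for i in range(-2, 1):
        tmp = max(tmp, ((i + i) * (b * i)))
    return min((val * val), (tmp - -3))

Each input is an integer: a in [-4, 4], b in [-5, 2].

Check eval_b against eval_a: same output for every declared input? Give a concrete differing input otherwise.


Differences: boolean connective usage differs, comparison usage differs — yet all 72 inputs agree.
verdict: equivalent


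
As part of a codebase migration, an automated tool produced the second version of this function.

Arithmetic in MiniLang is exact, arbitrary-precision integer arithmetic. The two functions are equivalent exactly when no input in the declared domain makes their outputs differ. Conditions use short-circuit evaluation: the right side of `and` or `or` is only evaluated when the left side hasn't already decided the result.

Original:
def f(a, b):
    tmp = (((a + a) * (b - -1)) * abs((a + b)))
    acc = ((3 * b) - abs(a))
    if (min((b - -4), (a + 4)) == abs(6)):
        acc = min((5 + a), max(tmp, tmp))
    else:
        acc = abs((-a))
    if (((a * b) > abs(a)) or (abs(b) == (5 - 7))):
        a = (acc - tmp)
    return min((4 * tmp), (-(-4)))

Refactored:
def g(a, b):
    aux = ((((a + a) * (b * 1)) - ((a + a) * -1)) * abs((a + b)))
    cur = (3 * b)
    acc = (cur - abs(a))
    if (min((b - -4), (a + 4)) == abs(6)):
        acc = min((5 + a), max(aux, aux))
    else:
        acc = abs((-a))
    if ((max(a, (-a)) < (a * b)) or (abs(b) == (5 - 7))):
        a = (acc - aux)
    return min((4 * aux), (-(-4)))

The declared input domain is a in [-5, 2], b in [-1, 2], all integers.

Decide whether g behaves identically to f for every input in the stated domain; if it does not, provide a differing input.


Side by side, the visible changes include: arithmetic usage differs; and constant usage differs; and local variable names differ; and statement counts differ; and comparison usage differs; and min/max/abs usage differs.
Spot check at a=-3, b=2 — f: tmp = -18; acc = 3; (min((b - -4), (a + 4)) == abs(6)) -> false; acc = 3; (((a * b) > abs(a)) or (abs(b) == (5 - 7))) -> false; return -72. g: aux = -18; cur = 6; acc = 3; (min((b - -4), (a + 4)) == abs(6)) -> false; acc = 3; ((max(a, (-a)) < (a * b)) or (abs(b) == (5 - 7))) -> false; return -72. Both give -72.
Every one of the 32 inputs gives matching results.
verdict: equivalent


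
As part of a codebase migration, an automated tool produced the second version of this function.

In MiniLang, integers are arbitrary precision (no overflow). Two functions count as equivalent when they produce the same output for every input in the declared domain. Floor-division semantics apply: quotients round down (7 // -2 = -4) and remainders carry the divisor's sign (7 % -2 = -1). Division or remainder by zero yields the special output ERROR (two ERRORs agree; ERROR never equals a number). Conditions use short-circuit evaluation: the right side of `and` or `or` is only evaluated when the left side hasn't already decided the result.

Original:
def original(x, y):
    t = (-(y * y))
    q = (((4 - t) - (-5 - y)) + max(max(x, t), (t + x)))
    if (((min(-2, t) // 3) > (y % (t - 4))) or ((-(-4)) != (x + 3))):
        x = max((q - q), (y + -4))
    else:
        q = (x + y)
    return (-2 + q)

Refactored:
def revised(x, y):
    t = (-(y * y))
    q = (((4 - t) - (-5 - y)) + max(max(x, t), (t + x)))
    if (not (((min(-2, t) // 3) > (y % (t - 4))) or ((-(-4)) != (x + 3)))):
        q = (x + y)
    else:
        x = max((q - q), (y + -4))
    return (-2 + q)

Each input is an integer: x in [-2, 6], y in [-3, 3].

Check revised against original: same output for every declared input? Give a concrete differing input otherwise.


Differences: boolean connective usage differs — yet all 63 inputs agree.
verdict: equivalent


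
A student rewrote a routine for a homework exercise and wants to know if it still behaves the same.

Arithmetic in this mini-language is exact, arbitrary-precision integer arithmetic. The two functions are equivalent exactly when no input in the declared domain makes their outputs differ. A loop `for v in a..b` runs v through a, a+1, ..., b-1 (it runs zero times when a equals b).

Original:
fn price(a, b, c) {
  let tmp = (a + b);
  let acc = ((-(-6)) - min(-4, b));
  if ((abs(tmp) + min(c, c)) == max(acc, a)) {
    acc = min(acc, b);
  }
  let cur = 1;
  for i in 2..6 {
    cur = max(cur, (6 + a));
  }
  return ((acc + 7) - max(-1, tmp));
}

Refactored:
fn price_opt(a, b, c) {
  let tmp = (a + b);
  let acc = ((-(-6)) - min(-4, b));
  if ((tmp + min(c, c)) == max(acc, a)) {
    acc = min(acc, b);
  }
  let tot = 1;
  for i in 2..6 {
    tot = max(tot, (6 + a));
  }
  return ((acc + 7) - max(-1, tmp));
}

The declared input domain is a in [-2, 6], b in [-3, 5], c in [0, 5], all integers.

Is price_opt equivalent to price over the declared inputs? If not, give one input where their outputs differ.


Evaluate both at a=-2, b=-3, c=5.
price: tmp = -5; acc = 10; ((abs(tmp) + min(c, c)) == max(acc, a)) -> true; acc = -3; cur = 1; [i=2]; cur = 4; [i=3]; cur = 4; [i=4]; cur = 4; [i=5]; cur = 4; return 5
price_opt: tmp = -5; acc = 10; ((tmp + min(c, c)) == max(acc, a)) -> false; tot = 1; [i=2]; tot = 4; [i=3]; tot = 4; [i=4]; tot = 4; [i=5]; tot = 4; return 18
5 != 18, so the rewrite changes behavior.
verdict: not equivalent; witness: a=-2, b=-3, c=5


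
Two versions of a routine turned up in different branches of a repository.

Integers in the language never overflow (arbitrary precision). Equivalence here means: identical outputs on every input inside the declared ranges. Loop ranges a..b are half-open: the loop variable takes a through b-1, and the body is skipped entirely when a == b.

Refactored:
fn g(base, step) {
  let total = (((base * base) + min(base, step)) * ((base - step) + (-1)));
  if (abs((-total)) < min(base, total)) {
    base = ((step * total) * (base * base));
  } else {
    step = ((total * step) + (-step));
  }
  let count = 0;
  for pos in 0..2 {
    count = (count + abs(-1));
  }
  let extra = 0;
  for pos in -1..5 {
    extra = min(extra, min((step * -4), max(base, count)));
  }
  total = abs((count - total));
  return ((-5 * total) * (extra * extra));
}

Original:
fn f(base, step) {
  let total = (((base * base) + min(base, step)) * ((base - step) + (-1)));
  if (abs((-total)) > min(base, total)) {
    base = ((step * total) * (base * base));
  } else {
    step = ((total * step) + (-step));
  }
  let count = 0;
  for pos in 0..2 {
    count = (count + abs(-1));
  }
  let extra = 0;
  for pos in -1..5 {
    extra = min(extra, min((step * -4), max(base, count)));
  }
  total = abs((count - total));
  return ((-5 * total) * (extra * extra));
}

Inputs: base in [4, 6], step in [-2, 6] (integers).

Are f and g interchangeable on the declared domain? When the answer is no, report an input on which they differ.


Evaluate both at base=4, step=1.
f: total becomes 34; next (abs((-total)) > min(base, total)) evaluates to true; next base becomes 544; next count becomes 0; next at pos=0:; next count becomes 1; next at pos=1:; next count becomes 2; next extra becomes 0; next at pos=-1:; next extra becomes -4; next at pos=0:; next extra becomes -4; next at pos=1:; next extra becomes -4; next at pos=2:; next extra becomes -4; next at pos=3:; next extra becomes -4; next at pos=4:; next extra becomes -4; next total becomes 32; next final value -2560
g: total becomes 34; next (abs((-total)) < min(base, total)) evaluates to false; next step becomes 33; next count becomes 0; next at pos=0:; next count becomes 1; next at pos=1:; next count becomes 2; next extra becomes 0; next at pos=-1:; next extra becomes -132; next at pos=0:; next extra becomes -132; next at pos=1:; next extra becomes -132; next at pos=2:; next extra becomes -132; next at pos=3:; next extra becomes -132; next at pos=4:; next extra becomes -132; next total becomes 32; next final value -2787840
-2560 and -2787840 differ, so these are not the same function on this domain.
verdict: not equivalent; witness: base=4, step=1


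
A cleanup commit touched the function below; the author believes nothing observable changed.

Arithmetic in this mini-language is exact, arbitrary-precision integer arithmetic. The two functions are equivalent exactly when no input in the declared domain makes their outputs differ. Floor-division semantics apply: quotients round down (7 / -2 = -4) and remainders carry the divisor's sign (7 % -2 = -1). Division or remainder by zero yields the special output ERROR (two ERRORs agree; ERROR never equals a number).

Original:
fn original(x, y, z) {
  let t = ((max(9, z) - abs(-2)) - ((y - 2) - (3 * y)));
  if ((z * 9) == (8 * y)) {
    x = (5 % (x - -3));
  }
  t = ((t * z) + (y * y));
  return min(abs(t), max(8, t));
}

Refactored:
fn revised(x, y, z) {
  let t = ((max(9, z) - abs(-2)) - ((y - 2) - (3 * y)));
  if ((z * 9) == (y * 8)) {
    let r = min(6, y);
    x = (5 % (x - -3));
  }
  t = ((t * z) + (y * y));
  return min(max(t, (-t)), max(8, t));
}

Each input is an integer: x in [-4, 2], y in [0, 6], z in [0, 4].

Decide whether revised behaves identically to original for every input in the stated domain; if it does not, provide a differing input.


This is a faithful refactor — constant usage differs, and min/max/abs usage differs, and local variable names differ, and statement counts differ, but the computed results match everywhere.
Spot check at x=1, y=2, z=4 — original: t := 13 | ((z * 9) == (8 * y)): false | t := 56 | result 56. revised: t := 13 | ((z * 9) == (y * 8)): false | t := 56 | result 56. Both give 56.
Sweeping the whole domain (245 inputs) finds no disagreement.
verdict: equivalent


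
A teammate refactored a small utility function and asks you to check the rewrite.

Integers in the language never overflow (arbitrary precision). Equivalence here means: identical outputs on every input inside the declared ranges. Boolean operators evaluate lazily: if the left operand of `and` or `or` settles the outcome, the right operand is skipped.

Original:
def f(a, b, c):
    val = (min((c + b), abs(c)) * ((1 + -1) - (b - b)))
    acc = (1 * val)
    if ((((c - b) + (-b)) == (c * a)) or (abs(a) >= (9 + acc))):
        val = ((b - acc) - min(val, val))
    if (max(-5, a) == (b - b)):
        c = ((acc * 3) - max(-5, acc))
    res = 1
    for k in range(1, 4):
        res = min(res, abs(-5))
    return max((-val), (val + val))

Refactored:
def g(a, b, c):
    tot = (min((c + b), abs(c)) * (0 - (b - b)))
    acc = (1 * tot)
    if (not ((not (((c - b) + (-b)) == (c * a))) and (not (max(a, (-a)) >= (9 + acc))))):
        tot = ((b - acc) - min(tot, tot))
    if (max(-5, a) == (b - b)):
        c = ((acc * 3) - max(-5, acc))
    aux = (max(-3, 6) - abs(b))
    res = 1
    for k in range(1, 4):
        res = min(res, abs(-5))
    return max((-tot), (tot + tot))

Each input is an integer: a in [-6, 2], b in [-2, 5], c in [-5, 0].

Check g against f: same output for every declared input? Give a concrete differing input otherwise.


Changes here: min/max/abs usage differs, and boolean connective usage differs, and constant usage differs, and statement counts differ, and arithmetic usage differs, and local variable names differ; the full 432-point sweep finds no disagreement.
verdict: equivalent


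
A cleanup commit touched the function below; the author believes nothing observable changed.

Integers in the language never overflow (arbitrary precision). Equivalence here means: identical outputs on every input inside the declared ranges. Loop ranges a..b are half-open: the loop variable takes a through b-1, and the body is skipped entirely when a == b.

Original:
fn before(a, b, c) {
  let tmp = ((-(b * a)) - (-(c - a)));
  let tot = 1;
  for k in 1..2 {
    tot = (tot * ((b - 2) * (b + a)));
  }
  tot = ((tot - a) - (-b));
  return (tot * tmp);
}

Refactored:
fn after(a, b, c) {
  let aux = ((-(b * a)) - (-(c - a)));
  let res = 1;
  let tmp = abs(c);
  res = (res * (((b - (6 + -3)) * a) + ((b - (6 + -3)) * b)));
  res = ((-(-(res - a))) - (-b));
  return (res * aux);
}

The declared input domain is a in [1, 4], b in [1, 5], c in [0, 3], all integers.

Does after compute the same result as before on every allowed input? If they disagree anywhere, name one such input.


Run the pair on a=1, b=1, c=0.
before: tmp := -2 | tot := 1 | iter k=1: | tot := -2 | tot := -2 | result 4
after: aux := -2 | res := 1 | tmp := 0 | res := -4 | res := -4 | result 8
4 != 8, so the rewrite changes behavior.
verdict: not equivalent; witness: a=1, b=1, c=0


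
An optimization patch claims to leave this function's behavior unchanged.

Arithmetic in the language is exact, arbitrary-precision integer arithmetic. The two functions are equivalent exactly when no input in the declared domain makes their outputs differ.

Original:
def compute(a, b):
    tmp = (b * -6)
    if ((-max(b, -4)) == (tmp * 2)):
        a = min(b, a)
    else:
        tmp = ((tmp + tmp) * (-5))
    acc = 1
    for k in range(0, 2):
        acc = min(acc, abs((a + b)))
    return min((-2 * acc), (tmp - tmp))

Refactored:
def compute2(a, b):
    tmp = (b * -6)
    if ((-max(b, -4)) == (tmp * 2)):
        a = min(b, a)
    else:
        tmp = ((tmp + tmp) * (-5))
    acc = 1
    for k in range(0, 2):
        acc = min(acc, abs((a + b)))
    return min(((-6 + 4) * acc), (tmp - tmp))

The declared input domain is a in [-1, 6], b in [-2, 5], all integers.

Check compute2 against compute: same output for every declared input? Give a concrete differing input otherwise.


This is a faithful refactor — arithmetic usage differs, and constant usage differs, but the computed results match everywhere.
As a probe, take a=-1, b=-2: compute runs tmp = 12; ((-max(b, -4)) == (tmp * 2)) -> false; tmp = -120; acc = 1; [k=0]; acc = 1; [k=1]; acc = 1; return -2; compute2 runs tmp = 12; ((-max(b, -4)) == (tmp * 2)) -> false; tmp = -120; acc = 1; [k=0]; acc = 1; [k=1]; acc = 1; return -2; both end at -2.
Across all 64 domain points the two functions coincide.
verdict: equivalent


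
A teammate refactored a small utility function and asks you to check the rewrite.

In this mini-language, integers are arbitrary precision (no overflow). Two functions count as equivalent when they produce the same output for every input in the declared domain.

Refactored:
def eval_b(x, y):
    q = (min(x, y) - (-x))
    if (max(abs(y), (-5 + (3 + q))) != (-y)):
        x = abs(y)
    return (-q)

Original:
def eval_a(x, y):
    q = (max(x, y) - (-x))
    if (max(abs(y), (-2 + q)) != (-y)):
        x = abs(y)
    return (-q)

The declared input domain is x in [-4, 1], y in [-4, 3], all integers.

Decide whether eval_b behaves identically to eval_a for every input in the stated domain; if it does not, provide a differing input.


Try x=-4, y=-3.
eval_a: q := -7 | (max(abs(y), (-2 + q)) != (-y)): false | result 7
eval_b: q := -8 | (max(abs(y), (-5 + (3 + q))) != (-y)): false | result 8
7 != 8, so the rewrite changes behavior.
verdict: not equivalent; witness: x=-4, y=-3


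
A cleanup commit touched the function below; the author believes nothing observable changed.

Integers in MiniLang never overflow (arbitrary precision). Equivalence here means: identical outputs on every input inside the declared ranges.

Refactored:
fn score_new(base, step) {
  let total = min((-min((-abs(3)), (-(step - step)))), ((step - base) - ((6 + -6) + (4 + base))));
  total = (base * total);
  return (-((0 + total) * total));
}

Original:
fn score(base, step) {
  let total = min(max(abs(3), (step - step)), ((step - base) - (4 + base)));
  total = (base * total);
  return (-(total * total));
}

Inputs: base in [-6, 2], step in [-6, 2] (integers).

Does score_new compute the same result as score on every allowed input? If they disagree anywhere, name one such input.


Side by side, the visible changes include: arithmetic usage differs; also min/max/abs usage differs; also constant usage differs.
One worked example (base=-6, step=2) — score: total := 3 | total := -18 | result -324; score_new: total := 3 | total := -18 | result -324; agreement on -324.
Every one of the 81 inputs gives matching results.
verdict: equivalent


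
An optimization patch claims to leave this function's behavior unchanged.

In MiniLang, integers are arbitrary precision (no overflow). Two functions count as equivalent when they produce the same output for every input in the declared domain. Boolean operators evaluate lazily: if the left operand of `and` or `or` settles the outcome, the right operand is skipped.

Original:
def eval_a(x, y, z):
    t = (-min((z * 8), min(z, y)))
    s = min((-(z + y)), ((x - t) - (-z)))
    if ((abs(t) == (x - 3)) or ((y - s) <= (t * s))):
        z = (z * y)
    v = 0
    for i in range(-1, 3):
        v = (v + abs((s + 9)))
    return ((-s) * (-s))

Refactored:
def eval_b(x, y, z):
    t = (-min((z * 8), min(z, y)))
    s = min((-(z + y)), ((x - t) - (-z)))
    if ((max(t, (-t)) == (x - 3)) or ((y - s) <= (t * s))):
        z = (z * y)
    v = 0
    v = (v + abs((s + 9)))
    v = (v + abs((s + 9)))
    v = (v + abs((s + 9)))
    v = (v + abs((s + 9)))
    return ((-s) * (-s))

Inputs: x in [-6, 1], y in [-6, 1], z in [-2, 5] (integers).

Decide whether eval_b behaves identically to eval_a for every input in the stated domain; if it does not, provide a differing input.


The two are interchangeable: local variable names differ, min/max/abs usage differs, arithmetic usage differs, constant usage differs, statement counts differ, loop structure differs, and every declared input agrees.
As a probe, take x=0, y=-6, z=3: eval_a runs t=6, then s=-3, then ((abs(t) == (x - 3)) or ((y - s) <= (t * s))) is false, then v=0, then (i=-1), then v=6, then (i=0), then v=12, then (i=1), then v=18, then (i=2), then v=24, then returns 9; eval_b runs t=6, then s=-3, then ((max(t, (-t)) == (x - 3)) or ((y - s) <= (t * s))) is false, then v=0, then v=6, then v=12, then v=18, then v=24, then returns 9; both end at 9.
Every one of the 512 inputs gives matching results.
verdict: equivalent


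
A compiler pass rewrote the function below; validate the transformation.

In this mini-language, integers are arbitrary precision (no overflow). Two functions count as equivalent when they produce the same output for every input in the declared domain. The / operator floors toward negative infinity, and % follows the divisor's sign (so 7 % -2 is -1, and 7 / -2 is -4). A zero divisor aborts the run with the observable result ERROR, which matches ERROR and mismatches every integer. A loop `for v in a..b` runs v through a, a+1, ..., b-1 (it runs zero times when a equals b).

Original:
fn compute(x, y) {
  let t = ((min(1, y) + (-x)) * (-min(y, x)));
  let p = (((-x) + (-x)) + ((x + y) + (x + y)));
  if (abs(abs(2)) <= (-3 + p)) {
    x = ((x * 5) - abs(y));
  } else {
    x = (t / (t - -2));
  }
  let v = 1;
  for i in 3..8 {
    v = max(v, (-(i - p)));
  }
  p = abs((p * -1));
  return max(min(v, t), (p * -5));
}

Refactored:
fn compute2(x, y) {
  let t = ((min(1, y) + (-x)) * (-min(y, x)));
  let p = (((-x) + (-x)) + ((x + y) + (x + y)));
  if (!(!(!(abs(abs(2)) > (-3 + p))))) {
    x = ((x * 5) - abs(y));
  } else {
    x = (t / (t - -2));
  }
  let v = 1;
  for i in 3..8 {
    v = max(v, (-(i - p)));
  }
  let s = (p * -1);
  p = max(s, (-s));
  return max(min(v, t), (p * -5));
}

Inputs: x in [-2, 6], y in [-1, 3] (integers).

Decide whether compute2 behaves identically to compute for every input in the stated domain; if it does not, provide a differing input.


This is a faithful refactor — min/max/abs usage differs; also statement counts differ; also boolean connective usage differs; also comparison usage differs; also local variable names differ, but the computed results match everywhere.
One worked example (x=1, y=-1) — compute: t := -2 | p := -2 | (abs(abs(2)) <= (-3 + p)): false | divide-by-zero, output ERROR; compute2: t := -2 | p := -2 | (!(!(!(abs(abs(2)) > (-3 + p))))): false | divide-by-zero, output ERROR; agreement on ERROR.
Sweeping the whole domain (45 inputs) finds no disagreement.
verdict: equivalent


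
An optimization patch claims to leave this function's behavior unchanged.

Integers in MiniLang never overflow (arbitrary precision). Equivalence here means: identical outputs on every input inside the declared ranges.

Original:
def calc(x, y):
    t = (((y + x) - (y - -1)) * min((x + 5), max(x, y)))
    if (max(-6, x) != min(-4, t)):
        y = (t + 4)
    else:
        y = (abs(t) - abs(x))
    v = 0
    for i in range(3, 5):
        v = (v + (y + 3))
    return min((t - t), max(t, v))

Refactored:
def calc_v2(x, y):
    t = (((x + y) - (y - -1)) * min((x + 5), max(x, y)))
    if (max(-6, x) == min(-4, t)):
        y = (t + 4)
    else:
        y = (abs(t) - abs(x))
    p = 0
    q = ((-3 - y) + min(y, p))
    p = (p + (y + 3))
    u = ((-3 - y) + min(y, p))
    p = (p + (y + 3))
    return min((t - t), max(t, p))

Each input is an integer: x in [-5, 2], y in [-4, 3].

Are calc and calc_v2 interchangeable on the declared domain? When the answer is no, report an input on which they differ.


Try x=-3, y=2.
calc: t becomes -8; next (max(-6, x) != min(-4, t)) evaluates to true; next y becomes -4; next v becomes 0; next at i=3:; next v becomes -1; next at i=4:; next v becomes -2; next final value -2
calc_v2: t becomes -8; next (max(-6, x) == min(-4, t)) evaluates to false; next y becomes 5; next p becomes 0; next q becomes -8; next p becomes 8; next u becomes -3; next p becomes 16; next final value 0
-2 and 0 differ, so these are not the same function on this domain.
verdict: not equivalent; witness: x=-3, y=2


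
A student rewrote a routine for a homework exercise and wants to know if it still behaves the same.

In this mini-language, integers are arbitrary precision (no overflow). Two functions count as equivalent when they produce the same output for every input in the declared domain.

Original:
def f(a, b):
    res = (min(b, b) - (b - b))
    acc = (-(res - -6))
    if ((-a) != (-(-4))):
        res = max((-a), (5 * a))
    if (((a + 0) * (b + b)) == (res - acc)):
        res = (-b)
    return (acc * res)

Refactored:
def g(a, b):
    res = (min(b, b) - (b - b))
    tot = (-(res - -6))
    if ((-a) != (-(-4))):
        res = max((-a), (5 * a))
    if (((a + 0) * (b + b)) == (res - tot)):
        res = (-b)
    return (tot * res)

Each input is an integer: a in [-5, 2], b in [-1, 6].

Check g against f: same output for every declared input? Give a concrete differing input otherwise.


Behavior is preserved: although local variable names differ, the outputs never diverge.
As a probe, take a=-2, b=1: f runs res=1, then acc=-7, then ((-a) != (-(-4))) is true, then res=2, then (((a + 0) * (b + b)) == (res - acc)) is false, then returns -14; g runs res=1, then tot=-7, then ((-a) != (-(-4))) is true, then res=2, then (((a + 0) * (b + b)) == (res - tot)) is false, then returns -14; both end at -14.
Checked all 64 inputs in the declared domain: the outputs agree on every one.
verdict: equivalent


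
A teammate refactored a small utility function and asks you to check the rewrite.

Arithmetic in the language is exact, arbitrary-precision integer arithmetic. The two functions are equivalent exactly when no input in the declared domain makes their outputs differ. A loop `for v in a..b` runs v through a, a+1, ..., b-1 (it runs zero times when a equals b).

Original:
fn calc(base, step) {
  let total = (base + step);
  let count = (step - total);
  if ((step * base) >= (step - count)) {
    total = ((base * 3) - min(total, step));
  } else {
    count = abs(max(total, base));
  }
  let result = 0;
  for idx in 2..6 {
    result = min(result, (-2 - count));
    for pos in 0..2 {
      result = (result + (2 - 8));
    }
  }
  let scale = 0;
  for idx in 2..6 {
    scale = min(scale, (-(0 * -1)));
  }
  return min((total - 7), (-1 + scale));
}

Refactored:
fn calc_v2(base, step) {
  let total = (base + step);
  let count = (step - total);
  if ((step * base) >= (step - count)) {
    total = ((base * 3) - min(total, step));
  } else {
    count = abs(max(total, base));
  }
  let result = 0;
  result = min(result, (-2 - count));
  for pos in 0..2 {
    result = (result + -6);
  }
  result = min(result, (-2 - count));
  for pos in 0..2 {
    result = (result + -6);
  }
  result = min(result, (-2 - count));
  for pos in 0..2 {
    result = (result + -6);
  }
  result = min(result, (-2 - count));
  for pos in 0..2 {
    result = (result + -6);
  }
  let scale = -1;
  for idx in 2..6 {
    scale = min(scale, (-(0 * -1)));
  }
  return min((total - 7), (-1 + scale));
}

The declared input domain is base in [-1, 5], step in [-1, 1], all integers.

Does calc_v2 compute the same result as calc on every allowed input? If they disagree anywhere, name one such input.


Input base=5, step=1: -1 from calc versus -2 from calc_v2.
verdict: not equivalent; witness: base=5, step=1


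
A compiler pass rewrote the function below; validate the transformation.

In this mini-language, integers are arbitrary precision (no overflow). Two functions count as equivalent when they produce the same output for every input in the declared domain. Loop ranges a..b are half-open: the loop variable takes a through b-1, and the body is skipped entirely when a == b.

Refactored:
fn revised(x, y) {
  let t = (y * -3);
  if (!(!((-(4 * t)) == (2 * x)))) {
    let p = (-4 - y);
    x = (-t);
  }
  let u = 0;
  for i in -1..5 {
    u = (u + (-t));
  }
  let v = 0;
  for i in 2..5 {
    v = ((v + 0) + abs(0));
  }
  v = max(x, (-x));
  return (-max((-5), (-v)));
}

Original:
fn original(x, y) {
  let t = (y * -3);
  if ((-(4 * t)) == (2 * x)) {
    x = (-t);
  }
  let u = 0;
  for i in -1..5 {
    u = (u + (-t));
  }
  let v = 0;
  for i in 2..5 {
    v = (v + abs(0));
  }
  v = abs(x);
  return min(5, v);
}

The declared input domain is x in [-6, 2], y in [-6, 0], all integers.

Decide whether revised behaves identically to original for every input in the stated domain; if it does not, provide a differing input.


Behavior is preserved: although local variable names differ; and boolean connective usage differs; and arithmetic usage differs; and min/max/abs usage differs; and constant usage differs; and statement counts differ, the outputs never diverge.
Tracing x=-3, y=0: original: t := 0 | ((-(4 * t)) == (2 * x)): false | u := 0 | iter i=-1: | u := 0 | iter i=0: | u := 0 | iter i=1: | u := 0 | iter i=2: | u := 0 | iter i=3: | u := 0 | iter i=4: | u := 0 | v := 0 | iter i=2: | v := 0 | iter i=3: | v := 0 | iter i=4: | v := 0 | v := 3 | result 3 | revised: t := 0 | (!(!((-(4 * t)) == (2 * x)))): false | u := 0 | iter i=-1: | u := 0 | iter i=0: | u := 0 | iter i=1: | u := 0 | iter i=2: | u := 0 | iter i=3: | u := 0 | iter i=4: | u := 0 | v := 0 | iter i=2: | v := 0 | iter i=3: | v := 0 | iter i=4: | v := 0 | v := 3 | result 3 — matching result 3.
Every one of the 63 inputs gives matching results.
verdict: equivalent


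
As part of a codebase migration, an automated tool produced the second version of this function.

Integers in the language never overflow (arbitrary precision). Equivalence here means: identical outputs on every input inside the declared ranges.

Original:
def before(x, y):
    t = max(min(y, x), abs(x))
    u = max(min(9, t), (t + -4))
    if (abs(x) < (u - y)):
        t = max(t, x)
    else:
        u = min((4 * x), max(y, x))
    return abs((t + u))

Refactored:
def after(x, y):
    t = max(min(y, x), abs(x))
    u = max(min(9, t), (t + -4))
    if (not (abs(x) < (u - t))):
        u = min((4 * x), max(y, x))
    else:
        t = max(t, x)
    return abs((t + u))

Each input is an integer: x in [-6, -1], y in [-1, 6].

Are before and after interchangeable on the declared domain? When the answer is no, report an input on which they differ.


Consider the input x=-6, y=-1.
before: t becomes 6; next u becomes 6; next (abs(x) < (u - y)) evaluates to true; next t becomes 6; next final value 12
after: t becomes 6; next u becomes 6; next (not (abs(x) < (u - t))) evaluates to true; next u becomes -24; next final value 18
12 and 18 differ, so these are not the same function on this domain.
verdict: not equivalent; witness: x=-6, y=-1


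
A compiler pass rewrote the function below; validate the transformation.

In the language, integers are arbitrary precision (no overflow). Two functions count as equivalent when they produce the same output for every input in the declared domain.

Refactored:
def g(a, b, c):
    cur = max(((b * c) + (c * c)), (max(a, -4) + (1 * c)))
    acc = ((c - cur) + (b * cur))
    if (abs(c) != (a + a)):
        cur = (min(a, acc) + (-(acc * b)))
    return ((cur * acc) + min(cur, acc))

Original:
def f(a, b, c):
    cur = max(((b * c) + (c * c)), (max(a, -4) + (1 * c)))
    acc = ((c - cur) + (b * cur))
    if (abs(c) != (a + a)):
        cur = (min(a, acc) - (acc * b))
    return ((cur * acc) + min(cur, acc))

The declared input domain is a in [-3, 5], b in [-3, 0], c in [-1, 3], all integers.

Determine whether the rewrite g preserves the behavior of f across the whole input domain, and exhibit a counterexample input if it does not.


The two versions differ — the changes include arithmetic usage differs.
Spot check at a=-1, b=-2, c=1 — f: cur := 0 | acc := 1 | (abs(c) != (a + a)): true | cur := 1 | result 2. g: cur := 0 | acc := 1 | (abs(c) != (a + a)): true | cur := 1 | result 2. Both give 2.
Every one of the 180 inputs gives matching results.
verdict: equivalent


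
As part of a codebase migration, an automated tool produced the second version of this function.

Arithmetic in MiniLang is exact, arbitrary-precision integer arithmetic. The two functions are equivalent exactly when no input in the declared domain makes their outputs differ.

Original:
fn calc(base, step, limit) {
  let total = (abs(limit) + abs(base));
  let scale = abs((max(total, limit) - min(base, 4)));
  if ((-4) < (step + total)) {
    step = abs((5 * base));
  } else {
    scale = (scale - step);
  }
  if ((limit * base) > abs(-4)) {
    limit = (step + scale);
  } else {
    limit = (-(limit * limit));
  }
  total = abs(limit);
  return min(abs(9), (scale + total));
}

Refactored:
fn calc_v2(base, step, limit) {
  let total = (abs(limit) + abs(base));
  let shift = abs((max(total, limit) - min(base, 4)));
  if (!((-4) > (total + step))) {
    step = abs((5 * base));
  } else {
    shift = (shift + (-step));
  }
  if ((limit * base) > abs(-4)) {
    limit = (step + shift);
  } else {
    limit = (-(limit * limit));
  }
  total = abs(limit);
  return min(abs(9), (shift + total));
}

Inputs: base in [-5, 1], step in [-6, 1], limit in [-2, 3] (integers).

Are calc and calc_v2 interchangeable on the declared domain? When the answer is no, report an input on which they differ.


Consider the input base=-2, step=-6, limit=0.
calc: total=2, then scale=4, then ((-4) < (step + total)) is false, then scale=10, then ((limit * base) > abs(-4)) is false, then limit=0, then total=0, then returns 9
calc_v2: total=2, then shift=4, then (!((-4) > (total + step))) is true, then step=10, then ((limit * base) > abs(-4)) is false, then limit=0, then total=0, then returns 4
9 != 4, so the rewrite changes behavior.
verdict: not equivalent; witness: base=-2, step=-6, limit=0


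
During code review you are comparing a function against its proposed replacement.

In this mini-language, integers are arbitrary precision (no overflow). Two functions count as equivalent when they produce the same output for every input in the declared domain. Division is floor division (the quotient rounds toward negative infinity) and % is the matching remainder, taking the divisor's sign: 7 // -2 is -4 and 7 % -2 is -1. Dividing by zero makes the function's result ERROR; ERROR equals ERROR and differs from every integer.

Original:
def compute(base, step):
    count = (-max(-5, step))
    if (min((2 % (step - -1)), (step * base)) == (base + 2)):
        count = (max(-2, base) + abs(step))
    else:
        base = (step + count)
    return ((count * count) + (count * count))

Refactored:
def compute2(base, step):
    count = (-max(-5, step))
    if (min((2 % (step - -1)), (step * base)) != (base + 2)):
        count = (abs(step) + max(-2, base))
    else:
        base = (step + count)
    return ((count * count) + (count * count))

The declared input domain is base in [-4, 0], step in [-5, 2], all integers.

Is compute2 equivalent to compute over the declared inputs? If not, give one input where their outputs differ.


Not equivalent: base=-4, step=-5 separates them (18 vs 50).
compute: count=5, then (min((2 % (step - -1)), (step * base)) == (base + 2)) is true, then count=3, then returns 18
compute2: count=5, then (min((2 % (step - -1)), (step * base)) != (base + 2)) is false, then base=0, then returns 50
verdict: not equivalent; witness: base=-4, step=-5


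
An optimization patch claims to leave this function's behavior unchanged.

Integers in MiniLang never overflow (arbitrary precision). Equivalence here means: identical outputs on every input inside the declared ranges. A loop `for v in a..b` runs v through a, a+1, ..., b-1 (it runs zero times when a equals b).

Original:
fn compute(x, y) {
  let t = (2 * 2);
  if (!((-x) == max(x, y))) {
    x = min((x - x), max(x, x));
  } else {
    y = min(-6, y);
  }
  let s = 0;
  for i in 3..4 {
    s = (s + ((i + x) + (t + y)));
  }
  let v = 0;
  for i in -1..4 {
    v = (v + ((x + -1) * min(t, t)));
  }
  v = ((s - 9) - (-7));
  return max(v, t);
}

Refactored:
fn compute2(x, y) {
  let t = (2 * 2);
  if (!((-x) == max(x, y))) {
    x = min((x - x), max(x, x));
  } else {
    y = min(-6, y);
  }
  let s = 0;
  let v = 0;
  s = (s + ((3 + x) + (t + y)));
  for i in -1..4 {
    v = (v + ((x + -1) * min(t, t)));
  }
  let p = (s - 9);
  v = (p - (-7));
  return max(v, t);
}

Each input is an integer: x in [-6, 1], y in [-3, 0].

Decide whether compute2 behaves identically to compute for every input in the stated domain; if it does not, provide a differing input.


The two versions differ — the changes include loop structure differs; and local variable names differ; and constant usage differs.
One worked example (x=-1, y=0) — compute: t becomes 4; next (!((-x) == max(x, y))) evaluates to true; next x becomes -1; next s becomes 0; next at i=3:; next s becomes 6; next v becomes 0; next at i=-1:; next v becomes -8; next at i=0:; next v becomes -16; next at i=1:; next v becomes -24; next at i=2:; next v becomes -32; next at i=3:; next v becomes -40; next v becomes 4; next final value 4; compute2: t becomes 4; next (!((-x) == max(x, y))) evaluates to true; next x becomes -1; next s becomes 0; next v becomes 0; next s becomes 6; next at i=-1:; next v becomes -8; next at i=0:; next v becomes -16; next at i=1:; next v becomes -24; next at i=2:; next v becomes -32; next at i=3:; next v becomes -40; next p becomes -3; next v becomes 4; next final value 4; agreement on 4.
Sweeping the whole domain (32 inputs) finds no disagreement.
verdict: equivalent
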